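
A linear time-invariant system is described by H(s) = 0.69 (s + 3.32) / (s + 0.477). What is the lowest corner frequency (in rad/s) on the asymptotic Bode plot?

0.477 rad/s

Break frequencies occur at each pole and zero magnitude: 0.477 rad/s, 3.32 rad/s.
The lowest is 0.477 rad/s.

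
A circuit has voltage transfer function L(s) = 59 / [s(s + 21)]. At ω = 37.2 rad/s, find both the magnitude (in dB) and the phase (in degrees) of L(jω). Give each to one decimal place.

|L| = -28.6 dB, ∠L = -150.6°

|j37.2 + 21| = √(37.2² + 21²) = 42.72
|j37.2| = 37.2
|L(j37.2)| = 59 / (42.72 × 37.2) = 0.037128
20 log₁₀(0.037128) = -28.61 dB
∠(j37.2 + 21) = arctan(37.2/21) = 60.55°
∠(j37.2) = 90.00°
∠L(j37.2) = − (60.55° + 90.00°) = -150.55°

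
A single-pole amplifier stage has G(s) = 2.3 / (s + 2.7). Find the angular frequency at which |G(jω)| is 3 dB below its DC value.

2.7 rad/s

For a single-pole low-pass, the −3 dB point is at the pole: ω = 2.7 rad/s.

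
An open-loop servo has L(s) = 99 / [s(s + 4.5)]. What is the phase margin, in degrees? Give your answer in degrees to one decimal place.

25.5°

Gain crossover: |L(jω)| = 1 at ω ≈ 9.45 rad/s.
∠L(j9.45) = −90° − arctan(9.45/4.5) ≈ -154.55°
PM = 180° + (-154.55°) = 25.45°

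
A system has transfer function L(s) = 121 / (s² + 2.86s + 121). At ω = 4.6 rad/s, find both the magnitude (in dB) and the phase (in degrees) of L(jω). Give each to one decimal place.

|L| = 1.6 dB, ∠L = -7.5 deg

|(j4.6)² + 2.86(j4.6) + 121| = |99.84 + j13.156| = 100.7
|L(j4.6)| = 121 / 100.7 = 1.2016
20 log₁₀(1.2016) = 1.59 dB
∠[(j4.6)² + 2.86(j4.6) + 121] = ∠[99.84 + j13.156] = 7.51°
∠L(j4.6) = −7.51° = -7.51°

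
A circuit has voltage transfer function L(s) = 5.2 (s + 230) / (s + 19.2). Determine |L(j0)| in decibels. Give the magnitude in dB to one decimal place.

35.9 dB

L(0) = 5.2 × 230 / 19.2 = 62.292
20 log₁₀(62.292) = 35.89 dB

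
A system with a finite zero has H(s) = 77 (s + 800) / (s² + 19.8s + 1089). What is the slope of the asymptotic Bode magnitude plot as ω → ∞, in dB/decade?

-20 dB/decade

With 1 zero and 2 poles, the high-frequency asymptotic slope is 20 × (1 − 2) = -20 dB/decade.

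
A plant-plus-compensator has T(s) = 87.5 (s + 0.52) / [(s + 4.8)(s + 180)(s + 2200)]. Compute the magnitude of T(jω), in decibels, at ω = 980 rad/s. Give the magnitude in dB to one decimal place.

|j980 + 0.52| = √(980² + 0.52²) = 980
|j980 + 4.8| = √(980² + 4.8²) = 980
|j980 + 180| = √(980² + 180²) = 996.4
|j980 + 2200| = √(980² + 2200²) = 2408
|T(j980)| = 87.5 × 980 / (980 × 996.4 × 2408) = 3.6462e-05
20 log₁₀(3.6462e-05) = -88.76 dB

-88.8 dB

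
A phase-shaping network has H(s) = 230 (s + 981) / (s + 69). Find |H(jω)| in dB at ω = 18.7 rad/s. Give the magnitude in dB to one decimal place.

|j18.7 + 981| = √(18.7² + 981²) = 981.2
|j18.7 + 69| = √(18.7² + 69²) = 71.49
|H(j18.7)| = 230 × 981.2 / 71.49 = 3156.7
20 log₁₀(3156.7) = 69.98 dB

70.0 dB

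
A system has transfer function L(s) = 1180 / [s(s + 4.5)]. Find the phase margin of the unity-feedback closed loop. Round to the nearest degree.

7°

Gain crossover: |L(jω)| = 1 at ω ≈ 34.2 rad/s.
∠L(j34.2) = −90° − arctan(34.2/4.5) ≈ -172.51°
PM = 180° + (-172.51°) = 7.49°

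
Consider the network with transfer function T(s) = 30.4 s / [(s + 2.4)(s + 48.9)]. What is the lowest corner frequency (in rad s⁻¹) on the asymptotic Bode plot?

Break frequencies occur at each pole and zero magnitude: 2.4 rad s⁻¹, 48.9 rad s⁻¹.
The lowest is 2.4 rad s⁻¹.

2.4 rad s⁻¹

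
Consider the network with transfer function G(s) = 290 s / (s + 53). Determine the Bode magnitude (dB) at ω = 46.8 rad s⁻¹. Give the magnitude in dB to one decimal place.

|j46.8| = 46.8
|j46.8 + 53| = √(46.8² + 53²) = 70.71
|G(j46.8)| = 290 × 46.8 / 70.71 = 191.95
20 log₁₀(191.95) = 45.66 dB

45.7 dB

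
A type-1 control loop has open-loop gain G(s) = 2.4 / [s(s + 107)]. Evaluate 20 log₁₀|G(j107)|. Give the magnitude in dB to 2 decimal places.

-76.58 dB

|j107 + 107| = √(107² + 107²) = 151.3
|j107| = 107
|G(j107)| = 2.4 / (151.3 × 107) = 0.00014823
20 log₁₀(0.00014823) = -76.581 dB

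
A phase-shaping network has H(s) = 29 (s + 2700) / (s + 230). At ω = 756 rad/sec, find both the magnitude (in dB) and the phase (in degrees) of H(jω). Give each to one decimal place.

|j756 + 2700| = √(756² + 2700²) = 2804
|j756 + 230| = √(756² + 230²) = 790.2
|H(j756)| = 29 × 2804 / 790.2 = 102.9
20 log₁₀(102.9) = 40.25 dB
∠(j756 + 2700) = arctan(756/2700) = 15.64°
∠(j756 + 230) = arctan(756/230) = 73.08°
∠H(j756) = 15.64° − 73.08° = -57.44°

|H| = 40.2 dB, ∠H = -57.4°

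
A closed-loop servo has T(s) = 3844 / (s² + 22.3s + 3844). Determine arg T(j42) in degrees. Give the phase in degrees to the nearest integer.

-24°

∠[(j42)² + 22.3(j42) + 3844] = ∠[2080 + j936.6] = 24.24°
∠T(j42) = −24.24° = -24.24°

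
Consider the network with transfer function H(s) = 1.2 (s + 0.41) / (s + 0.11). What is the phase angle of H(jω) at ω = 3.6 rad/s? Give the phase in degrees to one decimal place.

∠(j3.6 + 0.41) = arctan(3.6/0.41) = 83.50°
∠(j3.6 + 0.11) = arctan(3.6/0.11) = 88.25°
∠H(j3.6) = 83.50° − 88.25° = -4.75°

-4.7 deg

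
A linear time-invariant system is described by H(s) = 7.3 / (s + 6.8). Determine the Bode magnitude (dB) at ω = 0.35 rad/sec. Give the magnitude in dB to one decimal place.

|j0.35 + 6.8| = √(0.35² + 6.8²) = 6.809
|H(j0.35)| = 7.3 / 6.809 = 1.0721
20 log₁₀(1.0721) = 0.60 dB

0.6 dB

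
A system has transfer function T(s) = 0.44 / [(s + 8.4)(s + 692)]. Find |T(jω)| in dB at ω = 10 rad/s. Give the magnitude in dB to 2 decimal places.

-86.25 dB

|j10 + 8.4| = √(10² + 8.4²) = 13.06
|j10 + 692| = √(10² + 692²) = 692.1
|T(j10)| = 0.44 / (13.06 × 692.1) = 4.8681e-05
20 log₁₀(4.8681e-05) = -86.253 dB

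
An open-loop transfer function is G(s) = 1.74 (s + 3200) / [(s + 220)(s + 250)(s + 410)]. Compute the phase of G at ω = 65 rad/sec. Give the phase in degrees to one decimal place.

-38.9°

∠(j65 + 3200) = arctan(65/3200) = 1.16°
∠(j65 + 220) = arctan(65/220) = 16.46°
∠(j65 + 250) = arctan(65/250) = 14.57°
∠(j65 + 410) = arctan(65/410) = 9.01°
∠G(j65) = 1.16° − (16.46° + 14.57° + 9.01°) = -38.88°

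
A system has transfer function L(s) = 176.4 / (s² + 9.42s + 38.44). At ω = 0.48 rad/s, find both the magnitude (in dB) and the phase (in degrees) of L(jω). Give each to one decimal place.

|L| = 13.2 dB, ∠L = -6.7°

|(j0.48)² + 9.42(j0.48) + 38.44| = |38.21 + j4.5216| = 38.48
|L(j0.48)| = 176.4 / 38.48 = 4.5847
20 log₁₀(4.5847) = 13.23 dB
∠[(j0.48)² + 9.42(j0.48) + 38.44] = ∠[38.21 + j4.5216] = 6.75°
∠L(j0.48) = −6.75° = -6.75°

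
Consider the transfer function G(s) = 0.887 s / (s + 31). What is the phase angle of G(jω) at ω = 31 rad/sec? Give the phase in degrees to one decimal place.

45.0°

∠(j31) = 90.00°
∠(j31 + 31) = arctan(31/31) = 45.00°
∠G(j31) = 90.00° − 45.00° = 45.00°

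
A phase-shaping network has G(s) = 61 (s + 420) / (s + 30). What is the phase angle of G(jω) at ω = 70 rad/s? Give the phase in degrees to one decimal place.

-57.3°

∠(j70 + 420) = arctan(70/420) = 9.46°
∠(j70 + 30) = arctan(70/30) = 66.80°
∠G(j70) = 9.46° − 66.80° = -57.34°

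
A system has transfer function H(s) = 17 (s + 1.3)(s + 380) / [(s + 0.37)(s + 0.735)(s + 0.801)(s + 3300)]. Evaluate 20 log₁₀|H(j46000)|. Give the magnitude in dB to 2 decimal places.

-161.92 dB

|j46000 + 1.3| = √(46000² + 1.3²) = 4.6e+04
|j46000 + 380| = √(46000² + 380²) = 4.6e+04
|j46000 + 0.37| = √(46000² + 0.37²) = 4.6e+04
|j46000 + 0.735| = √(46000² + 0.735²) = 4.6e+04
|j46000 + 0.801| = √(46000² + 0.801²) = 4.6e+04
|j46000 + 3300| = √(46000² + 3300²) = 4.612e+04
|H(j46000)| = 17 × 4.6e+04 × 4.6e+04 / (4.6e+04 × 4.6e+04 × 4.6e+04 × 4.612e+04) = 8.0137e-09
20 log₁₀(8.0137e-09) = -161.923 dB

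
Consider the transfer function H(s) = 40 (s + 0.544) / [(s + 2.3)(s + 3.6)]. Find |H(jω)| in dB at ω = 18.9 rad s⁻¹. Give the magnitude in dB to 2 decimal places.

6.30 dB

|j18.9 + 0.544| = √(18.9² + 0.544²) = 18.91
|j18.9 + 2.3| = √(18.9² + 2.3²) = 19.04
|j18.9 + 3.6| = √(18.9² + 3.6²) = 19.24
|H(j18.9)| = 40 × 18.91 / (19.04 × 19.24) = 2.0647
20 log₁₀(2.0647) = 6.297 dB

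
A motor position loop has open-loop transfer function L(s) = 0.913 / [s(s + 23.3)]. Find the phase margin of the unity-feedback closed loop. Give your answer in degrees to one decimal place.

89.9°

Gain crossover: |L(jω)| = 1 at ω ≈ 0.0392 rad/sec.
∠L(j0.0392) = −90° − arctan(0.0392/23.3) ≈ -90.10°
PM = 180° + (-90.10°) = 89.90°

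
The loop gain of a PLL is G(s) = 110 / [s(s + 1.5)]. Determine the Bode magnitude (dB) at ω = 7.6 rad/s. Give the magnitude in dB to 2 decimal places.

5.43 dB

|j7.6 + 1.5| = √(7.6² + 1.5²) = 7.747
|j7.6| = 7.6
|G(j7.6)| = 110 / (7.747 × 7.6) = 1.8684
20 log₁₀(1.8684) = 5.429 dB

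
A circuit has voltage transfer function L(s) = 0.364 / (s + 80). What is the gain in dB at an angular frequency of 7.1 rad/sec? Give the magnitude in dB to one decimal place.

|j7.1 + 80| = √(7.1² + 80²) = 80.31
|L(j7.1)| = 0.364 / 80.31 = 0.0045322
20 log₁₀(0.0045322) = -46.87 dB

-46.9 dB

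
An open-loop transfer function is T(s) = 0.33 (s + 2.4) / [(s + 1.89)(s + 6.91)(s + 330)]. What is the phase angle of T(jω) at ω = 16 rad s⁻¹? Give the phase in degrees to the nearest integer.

-71°

∠(j16 + 2.4) = arctan(16/2.4) = 81.47°
∠(j16 + 1.89) = arctan(16/1.89) = 83.26°
∠(j16 + 6.91) = arctan(16/6.91) = 66.64°
∠(j16 + 330) = arctan(16/330) = 2.78°
∠T(j16) = 81.47° − (83.26° + 66.64° + 2.78°) = -71.21°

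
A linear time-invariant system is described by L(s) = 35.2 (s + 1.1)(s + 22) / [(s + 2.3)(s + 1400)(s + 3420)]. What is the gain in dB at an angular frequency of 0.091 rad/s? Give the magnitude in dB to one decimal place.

|j0.091 + 1.1| = √(0.091² + 1.1²) = 1.104
|j0.091 + 22| = √(0.091² + 22²) = 22
|j0.091 + 2.3| = √(0.091² + 2.3²) = 2.302
|j0.091 + 1400| = √(0.091² + 1400²) = 1400
|j0.091 + 3420| = √(0.091² + 3420²) = 3420
|L(j0.091)| = 35.2 × 1.104 × 22 / (2.302 × 1400 × 3420) = 7.7557e-05
20 log₁₀(7.7557e-05) = -82.21 dB

-82.2 dB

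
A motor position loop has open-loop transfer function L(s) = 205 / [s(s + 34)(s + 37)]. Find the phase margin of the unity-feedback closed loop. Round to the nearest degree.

89°

Gain crossover: |L(jω)| = 1 at ω ≈ 0.163 rad/s.
∠L(j0.163) = −90° − arctan(0.163/34) − arctan(0.163/37) ≈ -90.53°
PM = 180° + (-90.53°) = 89.47°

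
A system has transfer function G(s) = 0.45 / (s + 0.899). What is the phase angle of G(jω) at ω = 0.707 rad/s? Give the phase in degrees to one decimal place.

-38.2°

∠(j0.707 + 0.899) = arctan(0.707/0.899) = 38.18°
∠G(j0.707) = −38.18° = -38.18°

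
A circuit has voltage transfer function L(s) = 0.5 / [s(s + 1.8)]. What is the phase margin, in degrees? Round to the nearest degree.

81 deg

Gain crossover: |L(jω)| = 1 at ω ≈ 0.275 rad/s.
∠L(j0.275) = −90° − arctan(0.275/1.8) ≈ -98.67°
PM = 180° + (-98.67°) = 81.33°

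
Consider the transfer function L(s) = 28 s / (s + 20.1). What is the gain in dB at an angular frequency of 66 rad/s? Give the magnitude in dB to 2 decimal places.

28.56 dB

|j66| = 66
|j66 + 20.1| = √(66² + 20.1²) = 68.99
|L(j66)| = 28 × 66 / 68.99 = 26.785
20 log₁₀(26.785) = 28.558 dB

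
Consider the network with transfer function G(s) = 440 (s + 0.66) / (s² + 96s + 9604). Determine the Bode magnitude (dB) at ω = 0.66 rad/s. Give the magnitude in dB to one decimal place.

-27.4 dB

|j0.66 + 0.66| = √(0.66² + 0.66²) = 0.9334
|(j0.66)² + 96(j0.66) + 9604| = |9603.6 + j63.36| = 9604
|G(j0.66)| = 440 × 0.9334 / 9604 = 0.042763
20 log₁₀(0.042763) = -27.38 dB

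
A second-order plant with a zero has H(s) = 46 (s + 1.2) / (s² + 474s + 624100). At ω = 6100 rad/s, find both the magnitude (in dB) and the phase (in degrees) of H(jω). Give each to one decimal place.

|H| = -42.3 dB, ∠H = -85.5°

|j6100 + 1.2| = √(6100² + 1.2²) = 6100
|(j6100)² + 474(j6100) + 624100| = |-3.6586e+07 + j2.8914e+06| = 3.67e+07
|H(j6100)| = 46 × 6100 / 3.67e+07 = 0.0076458
20 log₁₀(0.0076458) = -42.33 dB
∠(j6100 + 1.2) = arctan(6100/1.2) = 89.99°
∠[(j6100)² + 474(j6100) + 624100] = ∠[-3.6586e+07 + j2.8914e+06] = 175.48°
∠H(j6100) = 89.99° − 175.48° = -85.49°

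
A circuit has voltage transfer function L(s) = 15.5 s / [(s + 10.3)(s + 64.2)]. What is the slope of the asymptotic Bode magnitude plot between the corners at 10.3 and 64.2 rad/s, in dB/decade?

In this band the factors already past their corner are: 1 differentiator zero, pole at 10.3; net slope = 0 dB/decade.

0 dB/decade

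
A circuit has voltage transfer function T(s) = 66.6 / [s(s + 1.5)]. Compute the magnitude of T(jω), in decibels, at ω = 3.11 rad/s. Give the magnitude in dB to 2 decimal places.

15.85 dB

|j3.11 + 1.5| = √(3.11² + 1.5²) = 3.453
|j3.11| = 3.11
|T(j3.11)| = 66.6 / (3.453 × 3.11) = 6.2021
20 log₁₀(6.2021) = 15.851 dB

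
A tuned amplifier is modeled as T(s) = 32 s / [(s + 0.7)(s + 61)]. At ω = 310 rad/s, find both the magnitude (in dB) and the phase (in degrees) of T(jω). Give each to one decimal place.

|T| = -19.9 dB, ∠T = -78.7 deg

|j310| = 310
|j310 + 0.7| = √(310² + 0.7²) = 310
|j310 + 61| = √(310² + 61²) = 315.9
|T(j310)| = 32 × 310 / (310 × 315.9) = 0.10128
20 log₁₀(0.10128) = -19.89 dB
∠(j310) = 90.00°
∠(j310 + 0.7) = arctan(310/0.7) = 89.87°
∠(j310 + 61) = arctan(310/61) = 78.87°
∠T(j310) = 90.00° − (89.87° + 78.87°) = -78.74°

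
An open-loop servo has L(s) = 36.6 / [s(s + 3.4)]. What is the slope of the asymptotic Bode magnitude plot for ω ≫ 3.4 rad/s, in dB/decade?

With 0 zeros and 2 poles, the high-frequency asymptotic slope is 20 × (0 − 2) = -40 dB/decade.

-40 dB/decade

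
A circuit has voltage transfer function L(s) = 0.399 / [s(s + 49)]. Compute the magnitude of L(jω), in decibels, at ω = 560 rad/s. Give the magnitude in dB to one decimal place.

-117.9 dB

|j560 + 49| = √(560² + 49²) = 562.1
|j560| = 560
|L(j560)| = 0.399 / (562.1 × 560) = 1.2675e-06
20 log₁₀(1.2675e-06) = -117.94 dB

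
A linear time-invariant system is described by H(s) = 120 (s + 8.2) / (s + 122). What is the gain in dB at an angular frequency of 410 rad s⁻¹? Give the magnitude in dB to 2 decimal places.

41.22 dB

|j410 + 8.2| = √(410² + 8.2²) = 410.1
|j410 + 122| = √(410² + 122²) = 427.8
|H(j410)| = 120 × 410.1 / 427.8 = 115.04
20 log₁₀(115.04) = 41.217 dB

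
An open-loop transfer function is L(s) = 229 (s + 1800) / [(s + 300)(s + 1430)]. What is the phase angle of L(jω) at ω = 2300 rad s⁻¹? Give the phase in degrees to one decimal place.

∠(j2300 + 1800) = arctan(2300/1800) = 51.95°
∠(j2300 + 300) = arctan(2300/300) = 82.57°
∠(j2300 + 1430) = arctan(2300/1430) = 58.13°
∠L(j2300) = 51.95° − (82.57° + 58.13°) = -88.74°

-88.7°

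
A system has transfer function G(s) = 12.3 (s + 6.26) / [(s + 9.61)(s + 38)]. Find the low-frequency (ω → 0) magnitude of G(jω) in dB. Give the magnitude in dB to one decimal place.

G(0) = 12.3 × 6.26 / (9.61 × 38) = 0.21085
20 log₁₀(0.21085) = -13.52 dB

-13.5 dB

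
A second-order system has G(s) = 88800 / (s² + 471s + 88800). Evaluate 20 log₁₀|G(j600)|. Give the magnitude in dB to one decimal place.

-12.9 dB

|(j600)² + 471(j600) + 88800| = |-2.712e+05 + j2.826e+05| = 3.917e+05
|G(j600)| = 88800 / 3.917e+05 = 0.22672
20 log₁₀(0.22672) = -12.89 dB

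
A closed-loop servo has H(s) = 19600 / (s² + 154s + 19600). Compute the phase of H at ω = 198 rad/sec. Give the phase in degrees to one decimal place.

∠[(j198)² + 154(j198) + 19600] = ∠[-19604 + j30492] = 122.74°
∠H(j198) = −122.74° = -122.74°

-122.7 deg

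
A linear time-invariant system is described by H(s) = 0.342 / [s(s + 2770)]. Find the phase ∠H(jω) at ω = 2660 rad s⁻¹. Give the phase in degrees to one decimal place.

-133.8°

∠(j2660 + 2770) = arctan(2660/2770) = 43.84°
∠(j2660) = 90.00°
∠H(j2660) = − (43.84° + 90.00°) = -133.84°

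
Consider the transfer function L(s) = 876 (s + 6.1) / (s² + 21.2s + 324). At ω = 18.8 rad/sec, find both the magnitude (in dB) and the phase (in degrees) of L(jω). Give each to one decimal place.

|L| = 32.7 dB, ∠L = -22.2°

|j18.8 + 6.1| = √(18.8² + 6.1²) = 19.76
|(j18.8)² + 21.2(j18.8) + 324| = |-29.44 + j398.56| = 399.6
|L(j18.8)| = 876 × 19.76 / 399.6 = 43.323
20 log₁₀(43.323) = 32.73 dB
∠(j18.8 + 6.1) = arctan(18.8/6.1) = 72.02°
∠[(j18.8)² + 21.2(j18.8) + 324] = ∠[-29.44 + j398.56] = 94.22°
∠L(j18.8) = 72.02° − 94.22° = -22.20°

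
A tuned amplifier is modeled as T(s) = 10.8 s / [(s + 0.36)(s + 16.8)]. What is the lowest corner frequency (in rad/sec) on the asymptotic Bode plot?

0.36 rad/sec

Break frequencies occur at each pole and zero magnitude: 0.36 rad/sec, 16.8 rad/sec.
The lowest is 0.36 rad/sec.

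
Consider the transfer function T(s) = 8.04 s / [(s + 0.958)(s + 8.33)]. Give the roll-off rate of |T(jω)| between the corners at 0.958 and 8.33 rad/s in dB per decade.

0 dB/decade

In this band the factors already past their corner are: 1 differentiator zero, pole at 0.958; net slope = 0 dB/decade.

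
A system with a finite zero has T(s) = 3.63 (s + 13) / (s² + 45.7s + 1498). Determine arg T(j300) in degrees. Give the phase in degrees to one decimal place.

-83.7°

∠(j300 + 13) = arctan(300/13) = 87.52°
∠[(j300)² + 45.7(j300) + 1498] = ∠[-88502 + j13710] = 171.19°
∠T(j300) = 87.52° − 171.19° = -83.68°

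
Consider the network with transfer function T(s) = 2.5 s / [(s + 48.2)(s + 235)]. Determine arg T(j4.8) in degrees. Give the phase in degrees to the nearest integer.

∠(j4.8) = 90.00°
∠(j4.8 + 48.2) = arctan(4.8/48.2) = 5.69°
∠(j4.8 + 235) = arctan(4.8/235) = 1.17°
∠T(j4.8) = 90.00° − (5.69° + 1.17°) = 83.14°

83 deg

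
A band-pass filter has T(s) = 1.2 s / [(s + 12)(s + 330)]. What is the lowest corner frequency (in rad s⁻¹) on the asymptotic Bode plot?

12 rad s⁻¹

Break frequencies occur at each pole and zero magnitude: 12 rad s⁻¹, 330 rad s⁻¹.
The lowest is 12 rad s⁻¹.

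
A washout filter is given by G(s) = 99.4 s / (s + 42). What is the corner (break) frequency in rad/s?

42 rad/s

The single real pole at s = −42 gives a corner at ω = 42 rad/s.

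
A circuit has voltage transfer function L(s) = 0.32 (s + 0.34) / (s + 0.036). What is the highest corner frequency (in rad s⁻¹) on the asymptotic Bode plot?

Break frequencies occur at each pole and zero magnitude: 0.036 rad s⁻¹, 0.34 rad s⁻¹.
The highest is 0.34 rad s⁻¹.

0.34 rad s⁻¹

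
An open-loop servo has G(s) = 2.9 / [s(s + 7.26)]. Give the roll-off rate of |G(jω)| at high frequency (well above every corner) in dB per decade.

With 0 zeros and 2 poles, the high-frequency asymptotic slope is 20 × (0 − 2) = -40 dB/decade.

-40 dB/decade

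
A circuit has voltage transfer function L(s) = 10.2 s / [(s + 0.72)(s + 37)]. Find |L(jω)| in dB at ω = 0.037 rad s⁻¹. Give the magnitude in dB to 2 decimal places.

-36.99 dB

|j0.037| = 0.037
|j0.037 + 0.72| = √(0.037² + 0.72²) = 0.721
|j0.037 + 37| = √(0.037² + 37²) = 37
|L(j0.037)| = 10.2 × 0.037 / (0.721 × 37) = 0.014148
20 log₁₀(0.014148) = -36.986 dB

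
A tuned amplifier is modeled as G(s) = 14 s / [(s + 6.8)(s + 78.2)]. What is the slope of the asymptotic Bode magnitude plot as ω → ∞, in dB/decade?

-20 dB/decade

With 1 zero and 2 poles, the high-frequency asymptotic slope is 20 × (1 − 2) = -20 dB/decade.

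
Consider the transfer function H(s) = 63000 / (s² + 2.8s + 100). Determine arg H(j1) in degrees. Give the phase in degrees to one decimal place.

∠[(j1)² + 2.8(j1) + 100] = ∠[99 + j2.8] = 1.62°
∠H(j1) = −1.62° = -1.62°

-1.6°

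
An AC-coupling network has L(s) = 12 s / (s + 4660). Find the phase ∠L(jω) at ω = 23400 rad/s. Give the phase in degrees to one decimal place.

∠(j23400) = 90.00°
∠(j23400 + 4660) = arctan(23400/4660) = 78.74°
∠L(j23400) = 90.00° − 78.74° = 11.26°

11.3 deg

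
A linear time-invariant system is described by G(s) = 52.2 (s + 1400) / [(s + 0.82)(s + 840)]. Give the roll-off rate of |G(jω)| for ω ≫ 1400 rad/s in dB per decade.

With 1 zero and 2 poles, the high-frequency asymptotic slope is 20 × (1 − 2) = -20 dB/decade.

-20 dB/decade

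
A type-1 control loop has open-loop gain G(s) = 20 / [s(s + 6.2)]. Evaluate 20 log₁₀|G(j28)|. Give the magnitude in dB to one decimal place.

-32.1 dB

|j28 + 6.2| = √(28² + 6.2²) = 28.68
|j28| = 28
|G(j28)| = 20 / (28.68 × 28) = 0.024907
20 log₁₀(0.024907) = -32.07 dB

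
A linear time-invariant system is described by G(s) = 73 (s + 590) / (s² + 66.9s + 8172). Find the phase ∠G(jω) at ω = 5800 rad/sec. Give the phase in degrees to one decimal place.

-95.1 deg

∠(j5800 + 590) = arctan(5800/590) = 84.19°
∠[(j5800)² + 66.9(j5800) + 8172] = ∠[-3.3632e+07 + j3.8802e+05] = 179.34°
∠G(j5800) = 84.19° − 179.34° = -95.15°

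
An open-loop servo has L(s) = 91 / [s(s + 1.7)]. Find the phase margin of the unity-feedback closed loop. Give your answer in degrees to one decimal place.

Gain crossover: |L(jω)| = 1 at ω ≈ 9.46 rad/s.
∠L(j9.46) = −90° − arctan(9.46/1.7) ≈ -169.82°
PM = 180° + (-169.82°) = 10.18°

10.2°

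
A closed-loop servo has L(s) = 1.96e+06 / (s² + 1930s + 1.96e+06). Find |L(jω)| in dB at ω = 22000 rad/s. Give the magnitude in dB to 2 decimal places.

|(j22000)² + 1930(j22000) + 1.96e+06| = |-4.8204e+08 + j4.246e+07| = 4.839e+08
|L(j22000)| = 1.96e+06 / 4.839e+08 = 0.0040504
20 log₁₀(0.0040504) = -47.850 dB

-47.85 dB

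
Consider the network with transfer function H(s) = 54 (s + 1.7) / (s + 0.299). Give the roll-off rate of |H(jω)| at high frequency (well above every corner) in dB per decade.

0 dB/decade

With 1 zero and 1 pole, the high-frequency asymptotic slope is 20 × (1 − 1) = 0 dB/decade.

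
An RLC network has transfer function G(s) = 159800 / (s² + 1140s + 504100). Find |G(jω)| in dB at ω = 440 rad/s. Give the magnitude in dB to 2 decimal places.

|(j440)² + 1140(j440) + 504100| = |3.105e+05 + j5.016e+05| = 5.899e+05
|G(j440)| = 159800 / 5.899e+05 = 0.27088
20 log₁₀(0.27088) = -11.344 dB

-11.34 dB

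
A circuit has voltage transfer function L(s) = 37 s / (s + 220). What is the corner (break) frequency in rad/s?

220 rad/s

The single real pole at s = −220 gives a corner at ω = 220 rad/s.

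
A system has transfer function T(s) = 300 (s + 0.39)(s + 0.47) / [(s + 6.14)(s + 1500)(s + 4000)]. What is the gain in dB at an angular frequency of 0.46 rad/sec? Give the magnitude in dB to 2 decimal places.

-109.84 dB

|j0.46 + 0.39| = √(0.46² + 0.39²) = 0.6031
|j0.46 + 0.47| = √(0.46² + 0.47²) = 0.6576
|j0.46 + 6.14| = √(0.46² + 6.14²) = 6.157
|j0.46 + 1500| = √(0.46² + 1500²) = 1500
|j0.46 + 4000| = √(0.46² + 4000²) = 4000
|T(j0.46)| = 300 × 0.6031 × 0.6576 / (6.157 × 1500 × 4000) = 3.2207e-06
20 log₁₀(3.2207e-06) = -109.841 dB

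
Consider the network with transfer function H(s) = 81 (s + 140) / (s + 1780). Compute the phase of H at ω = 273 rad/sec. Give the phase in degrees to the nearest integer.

∠(j273 + 140) = arctan(273/140) = 62.85°
∠(j273 + 1780) = arctan(273/1780) = 8.72°
∠H(j273) = 62.85° − 8.72° = 54.13°

54°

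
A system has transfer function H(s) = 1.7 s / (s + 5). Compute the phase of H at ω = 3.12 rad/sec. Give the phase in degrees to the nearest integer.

58°

∠(j3.12) = 90.00°
∠(j3.12 + 5) = arctan(3.12/5) = 31.96°
∠H(j3.12) = 90.00° − 31.96° = 58.04°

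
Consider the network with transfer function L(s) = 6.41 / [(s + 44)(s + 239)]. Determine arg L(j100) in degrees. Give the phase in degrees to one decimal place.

-89.0°

∠(j100 + 44) = arctan(100/44) = 66.25°
∠(j100 + 239) = arctan(100/239) = 22.70°
∠L(j100) = − (66.25° + 22.70°) = -88.96°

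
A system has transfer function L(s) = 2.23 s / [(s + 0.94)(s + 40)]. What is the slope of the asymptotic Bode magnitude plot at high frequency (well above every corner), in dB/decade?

With 1 zero and 2 poles, the high-frequency asymptotic slope is 20 × (1 − 2) = -20 dB/decade.

-20 dB/decade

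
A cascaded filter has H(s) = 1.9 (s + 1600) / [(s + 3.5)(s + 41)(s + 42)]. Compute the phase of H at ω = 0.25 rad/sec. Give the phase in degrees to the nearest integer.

-5°

∠(j0.25 + 1600) = arctan(0.25/1600) = 0.01°
∠(j0.25 + 3.5) = arctan(0.25/3.5) = 4.09°
∠(j0.25 + 41) = arctan(0.25/41) = 0.35°
∠(j0.25 + 42) = arctan(0.25/42) = 0.34°
∠H(j0.25) = 0.01° − (4.09° + 0.35° + 0.34°) = -4.77°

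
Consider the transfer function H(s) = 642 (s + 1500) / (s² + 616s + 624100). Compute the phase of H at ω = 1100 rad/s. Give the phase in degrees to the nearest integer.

∠(j1100 + 1500) = arctan(1100/1500) = 36.25°
∠[(j1100)² + 616(j1100) + 624100] = ∠[-5.859e+05 + j6.776e+05] = 130.85°
∠H(j1100) = 36.25° − 130.85° = -94.60°

-95 deg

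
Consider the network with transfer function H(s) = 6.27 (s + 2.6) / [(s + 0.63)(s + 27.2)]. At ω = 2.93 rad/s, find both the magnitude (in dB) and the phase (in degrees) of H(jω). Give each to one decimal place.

|H| = -10.5 dB, ∠H = -35.6 deg

|j2.93 + 2.6| = √(2.93² + 2.6²) = 3.917
|j2.93 + 0.63| = √(2.93² + 0.63²) = 2.997
|j2.93 + 27.2| = √(2.93² + 27.2²) = 27.36
|H(j2.93)| = 6.27 × 3.917 / (2.997 × 27.36) = 0.29957
20 log₁₀(0.29957) = -10.47 dB
∠(j2.93 + 2.6) = arctan(2.93/2.6) = 48.42°
∠(j2.93 + 0.63) = arctan(2.93/0.63) = 77.87°
∠(j2.93 + 27.2) = arctan(2.93/27.2) = 6.15°
∠H(j2.93) = 48.42° − (77.87° + 6.15°) = -35.60°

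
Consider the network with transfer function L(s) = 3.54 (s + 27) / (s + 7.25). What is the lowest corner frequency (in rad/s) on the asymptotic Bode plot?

7.25 rad/s

Break frequencies occur at each pole and zero magnitude: 7.25 rad/s, 27 rad/s.
The lowest is 7.25 rad/s.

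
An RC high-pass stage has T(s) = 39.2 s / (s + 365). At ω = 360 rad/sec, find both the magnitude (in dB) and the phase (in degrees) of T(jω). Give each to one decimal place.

|j360| = 360
|j360 + 365| = √(360² + 365²) = 512.7
|T(j360)| = 39.2 × 360 / 512.7 = 27.527
20 log₁₀(27.527) = 28.80 dB
∠(j360) = 90.00°
∠(j360 + 365) = arctan(360/365) = 44.60°
∠T(j360) = 90.00° − 44.60° = 45.40°

|T| = 28.8 dB, ∠T = 45.4°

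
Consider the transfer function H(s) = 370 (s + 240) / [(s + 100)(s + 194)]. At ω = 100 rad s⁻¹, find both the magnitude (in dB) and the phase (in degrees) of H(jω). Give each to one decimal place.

|H| = 9.9 dB, ∠H = -49.6°

|j100 + 240| = √(100² + 240²) = 260
|j100 + 100| = √(100² + 100²) = 141.4
|j100 + 194| = √(100² + 194²) = 218.3
|H(j100)| = 370 × 260 / (141.4 × 218.3) = 3.1167
20 log₁₀(3.1167) = 9.87 dB
∠(j100 + 240) = arctan(100/240) = 22.62°
∠(j100 + 100) = arctan(100/100) = 45.00°
∠(j100 + 194) = arctan(100/194) = 27.27°
∠H(j100) = 22.62° − (45.00° + 27.27°) = -49.65°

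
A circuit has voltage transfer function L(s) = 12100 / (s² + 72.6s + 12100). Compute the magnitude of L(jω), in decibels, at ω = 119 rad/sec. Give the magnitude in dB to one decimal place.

|(j119)² + 72.6(j119) + 12100| = |-2061 + j8639.4| = 8882
|L(j119)| = 12100 / 8882 = 1.3623
20 log₁₀(1.3623) = 2.69 dB

2.7 dB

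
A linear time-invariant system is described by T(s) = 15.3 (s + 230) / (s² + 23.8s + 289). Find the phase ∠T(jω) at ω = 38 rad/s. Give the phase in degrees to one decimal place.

-132.6 deg

∠(j38 + 230) = arctan(38/230) = 9.38°
∠[(j38)² + 23.8(j38) + 289] = ∠[-1155 + j904.4] = 141.94°
∠T(j38) = 9.38° − 141.94° = -132.56°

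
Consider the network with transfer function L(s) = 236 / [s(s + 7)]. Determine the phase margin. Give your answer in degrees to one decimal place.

25.6°

Gain crossover: |L(jω)| = 1 at ω ≈ 14.6 rad/sec.
∠L(j14.6) = −90° − arctan(14.6/7) ≈ -154.36°
PM = 180° + (-154.36°) = 25.64°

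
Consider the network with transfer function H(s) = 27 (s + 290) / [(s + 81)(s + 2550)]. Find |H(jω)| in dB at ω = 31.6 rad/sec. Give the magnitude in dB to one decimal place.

-29.0 dB

|j31.6 + 290| = √(31.6² + 290²) = 291.7
|j31.6 + 81| = √(31.6² + 81²) = 86.95
|j31.6 + 2550| = √(31.6² + 2550²) = 2550
|H(j31.6)| = 27 × 291.7 / (86.95 × 2550) = 0.035522
20 log₁₀(0.035522) = -28.99 dB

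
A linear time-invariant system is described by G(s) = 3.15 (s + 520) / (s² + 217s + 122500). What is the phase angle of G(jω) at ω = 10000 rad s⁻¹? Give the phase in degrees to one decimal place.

∠(j10000 + 520) = arctan(10000/520) = 87.02°
∠[(j10000)² + 217(j10000) + 122500] = ∠[-9.9878e+07 + j2.17e+06] = 178.76°
∠G(j10000) = 87.02° − 178.76° = -91.73°

-91.7 deg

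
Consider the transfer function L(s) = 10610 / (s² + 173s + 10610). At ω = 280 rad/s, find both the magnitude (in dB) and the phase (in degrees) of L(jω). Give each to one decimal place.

|L| = -17.9 dB, ∠L = -144.5°

|(j280)² + 173(j280) + 10610| = |-67790 + j48440| = 8.332e+04
|L(j280)| = 10610 / 8.332e+04 = 0.12734
20 log₁₀(0.12734) = -17.90 dB
∠[(j280)² + 173(j280) + 10610] = ∠[-67790 + j48440] = 144.45°
∠L(j280) = −144.45° = -144.45°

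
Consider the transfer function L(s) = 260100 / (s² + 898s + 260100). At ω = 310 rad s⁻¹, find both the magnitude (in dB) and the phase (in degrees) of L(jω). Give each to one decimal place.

|(j310)² + 898(j310) + 260100| = |1.64e+05 + j2.7838e+05| = 3.231e+05
|L(j310)| = 260100 / 3.231e+05 = 0.80502
20 log₁₀(0.80502) = -1.88 dB
∠[(j310)² + 898(j310) + 260100] = ∠[1.64e+05 + j2.7838e+05] = 59.50°
∠L(j310) = −59.50° = -59.50°

|L| = -1.9 dB, ∠L = -59.5 deg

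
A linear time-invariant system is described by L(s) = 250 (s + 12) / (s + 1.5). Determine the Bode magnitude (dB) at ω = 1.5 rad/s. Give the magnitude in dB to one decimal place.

63.1 dB

|j1.5 + 12| = √(1.5² + 12²) = 12.09
|j1.5 + 1.5| = √(1.5² + 1.5²) = 2.121
|L(j1.5)| = 250 × 12.09 / 2.121 = 1425.2
20 log₁₀(1425.2) = 63.08 dB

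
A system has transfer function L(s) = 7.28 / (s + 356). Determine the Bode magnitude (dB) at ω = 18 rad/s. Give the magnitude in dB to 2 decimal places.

-33.80 dB

|j18 + 356| = √(18² + 356²) = 356.5
|L(j18)| = 7.28 / 356.5 = 0.020423
20 log₁₀(0.020423) = -33.797 dB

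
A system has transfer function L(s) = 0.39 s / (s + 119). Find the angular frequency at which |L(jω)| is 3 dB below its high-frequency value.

119 rad/sec

For a single-pole high-pass, the −3 dB point is at the pole: ω = 119 rad/sec.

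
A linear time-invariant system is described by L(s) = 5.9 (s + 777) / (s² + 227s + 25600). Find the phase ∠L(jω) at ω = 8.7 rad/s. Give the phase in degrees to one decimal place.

∠(j8.7 + 777) = arctan(8.7/777) = 0.64°
∠[(j8.7)² + 227(j8.7) + 25600] = ∠[25524 + j1974.9] = 4.42°
∠L(j8.7) = 0.64° − 4.42° = -3.78°

-3.8 deg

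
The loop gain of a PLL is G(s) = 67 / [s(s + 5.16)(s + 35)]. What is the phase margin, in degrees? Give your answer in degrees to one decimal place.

85.3°

Gain crossover: |G(jω)| = 1 at ω ≈ 0.37 rad/s.
∠G(j0.37) = −90° − arctan(0.37/5.16) − arctan(0.37/35) ≈ -94.71°
PM = 180° + (-94.71°) = 85.29°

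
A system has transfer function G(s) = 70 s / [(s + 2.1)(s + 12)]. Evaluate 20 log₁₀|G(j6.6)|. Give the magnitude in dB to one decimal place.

13.8 dB

|j6.6| = 6.6
|j6.6 + 2.1| = √(6.6² + 2.1²) = 6.926
|j6.6 + 12| = √(6.6² + 12²) = 13.7
|G(j6.6)| = 70 × 6.6 / (6.926 × 13.7) = 4.8707
20 log₁₀(4.8707) = 13.75 dB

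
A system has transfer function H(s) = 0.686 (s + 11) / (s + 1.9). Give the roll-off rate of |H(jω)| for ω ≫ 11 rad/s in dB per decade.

0 dB/decade

With 1 zero and 1 pole, the high-frequency asymptotic slope is 20 × (1 − 1) = 0 dB/decade.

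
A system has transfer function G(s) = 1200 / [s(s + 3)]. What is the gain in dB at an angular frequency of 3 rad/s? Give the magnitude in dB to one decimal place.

|j3 + 3| = √(3² + 3²) = 4.243
|j3| = 3
|G(j3)| = 1200 / (4.243 × 3) = 94.281
20 log₁₀(94.281) = 39.49 dB

39.5 dB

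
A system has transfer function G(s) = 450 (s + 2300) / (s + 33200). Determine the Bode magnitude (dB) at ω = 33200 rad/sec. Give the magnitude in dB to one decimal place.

|j33200 + 2300| = √(33200² + 2300²) = 3.328e+04
|j33200 + 33200| = √(33200² + 33200²) = 4.695e+04
|G(j33200)| = 450 × 3.328e+04 / 4.695e+04 = 318.96
20 log₁₀(318.96) = 50.07 dB

50.1 dB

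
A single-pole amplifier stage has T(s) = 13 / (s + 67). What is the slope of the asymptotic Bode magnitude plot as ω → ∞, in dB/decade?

With 0 zeros and 1 pole, the high-frequency asymptotic slope is 20 × (0 − 1) = -20 dB/decade.

-20 dB/decade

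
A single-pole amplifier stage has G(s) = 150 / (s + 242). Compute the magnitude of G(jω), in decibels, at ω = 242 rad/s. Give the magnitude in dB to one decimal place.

-7.2 dB

|j242 + 242| = √(242² + 242²) = 342.2
|G(j242)| = 150 / 342.2 = 0.43829
20 log₁₀(0.43829) = -7.16 dB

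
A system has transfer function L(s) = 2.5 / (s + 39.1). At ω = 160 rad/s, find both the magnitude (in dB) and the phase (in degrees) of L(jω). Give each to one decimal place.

|j160 + 39.1| = √(160² + 39.1²) = 164.7
|L(j160)| = 2.5 / 164.7 = 0.015178
20 log₁₀(0.015178) = -36.38 dB
∠(j160 + 39.1) = arctan(160/39.1) = 76.27°
∠L(j160) = −76.27° = -76.27°

|L| = -36.4 dB, ∠L = -76.3°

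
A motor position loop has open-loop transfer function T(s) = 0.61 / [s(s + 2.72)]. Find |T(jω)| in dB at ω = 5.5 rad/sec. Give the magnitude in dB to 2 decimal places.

-34.86 dB

|j5.5 + 2.72| = √(5.5² + 2.72²) = 6.136
|j5.5| = 5.5
|T(j5.5)| = 0.61 / (6.136 × 5.5) = 0.018076
20 log₁₀(0.018076) = -34.858 dB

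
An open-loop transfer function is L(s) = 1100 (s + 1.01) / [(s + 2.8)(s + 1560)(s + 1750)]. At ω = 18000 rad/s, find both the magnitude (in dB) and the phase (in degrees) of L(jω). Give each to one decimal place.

|L| = -109.5 dB, ∠L = -169.5°

|j18000 + 1.01| = √(18000² + 1.01²) = 1.8e+04
|j18000 + 2.8| = √(18000² + 2.8²) = 1.8e+04
|j18000 + 1560| = √(18000² + 1560²) = 1.807e+04
|j18000 + 1750| = √(18000² + 1750²) = 1.808e+04
|L(j18000)| = 1100 × 1.8e+04 / (1.8e+04 × 1.807e+04 × 1.808e+04) = 3.3665e-06
20 log₁₀(3.3665e-06) = -109.46 dB
∠(j18000 + 1.01) = arctan(18000/1.01) = 90.00°
∠(j18000 + 2.8) = arctan(18000/2.8) = 89.99°
∠(j18000 + 1560) = arctan(18000/1560) = 85.05°
∠(j18000 + 1750) = arctan(18000/1750) = 84.45°
∠L(j18000) = 90.00° − (89.99° + 85.05° + 84.45°) = -169.49°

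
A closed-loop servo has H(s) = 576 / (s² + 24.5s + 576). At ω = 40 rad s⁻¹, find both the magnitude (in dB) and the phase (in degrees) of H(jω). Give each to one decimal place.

|H| = -7.8 dB, ∠H = -136.3°

|(j40)² + 24.5(j40) + 576| = |-1024 + j980| = 1417
|H(j40)| = 576 / 1417 = 0.40638
20 log₁₀(0.40638) = -7.82 dB
∠[(j40)² + 24.5(j40) + 576] = ∠[-1024 + j980] = 136.26°
∠H(j40) = −136.26° = -136.26°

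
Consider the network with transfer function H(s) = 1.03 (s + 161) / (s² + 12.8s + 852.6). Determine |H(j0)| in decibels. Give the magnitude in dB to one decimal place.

-14.2 dB

H(0) = 1.03 × 161 / 852.6 = 0.1945
20 log₁₀(0.1945) = -14.22 dB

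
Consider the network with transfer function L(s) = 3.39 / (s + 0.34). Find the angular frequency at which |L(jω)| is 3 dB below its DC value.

For a single-pole low-pass, the −3 dB point is at the pole: ω = 0.34 rad/s.

0.34 rad/s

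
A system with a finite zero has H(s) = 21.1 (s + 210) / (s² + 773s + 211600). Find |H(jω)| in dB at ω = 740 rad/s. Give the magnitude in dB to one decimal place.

-32.2 dB

|j740 + 210| = √(740² + 210²) = 769.2
|(j740)² + 773(j740) + 211600| = |-3.36e+05 + j5.7202e+05| = 6.634e+05
|H(j740)| = 21.1 × 769.2 / 6.634e+05 = 0.024466
20 log₁₀(0.024466) = -32.23 dB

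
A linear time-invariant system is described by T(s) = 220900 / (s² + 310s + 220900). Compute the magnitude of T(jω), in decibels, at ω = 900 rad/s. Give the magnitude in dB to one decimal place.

|(j900)² + 310(j900) + 220900| = |-5.891e+05 + j2.79e+05| = 6.518e+05
|T(j900)| = 220900 / 6.518e+05 = 0.33889
20 log₁₀(0.33889) = -9.40 dB

-9.4 dB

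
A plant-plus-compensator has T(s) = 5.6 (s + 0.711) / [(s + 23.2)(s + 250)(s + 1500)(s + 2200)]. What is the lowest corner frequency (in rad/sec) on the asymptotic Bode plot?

0.711 rad/sec

Break frequencies occur at each pole and zero magnitude: 0.711 rad/sec, 23.2 rad/sec, 250 rad/sec, 1500 rad/sec, 2200 rad/sec.
The lowest is 0.711 rad/sec.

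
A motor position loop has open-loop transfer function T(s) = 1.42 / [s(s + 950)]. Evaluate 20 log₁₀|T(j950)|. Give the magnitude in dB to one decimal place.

-119.1 dB

|j950 + 950| = √(950² + 950²) = 1344
|j950| = 950
|T(j950)| = 1.42 / (1344 × 950) = 1.1126e-06
20 log₁₀(1.1126e-06) = -119.07 dB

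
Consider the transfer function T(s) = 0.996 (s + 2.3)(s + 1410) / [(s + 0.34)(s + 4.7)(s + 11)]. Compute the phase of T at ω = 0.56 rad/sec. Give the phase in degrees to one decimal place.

-54.7°

∠(j0.56 + 2.3) = arctan(0.56/2.3) = 13.68°
∠(j0.56 + 1410) = arctan(0.56/1410) = 0.02°
∠(j0.56 + 0.34) = arctan(0.56/0.34) = 58.74°
∠(j0.56 + 4.7) = arctan(0.56/4.7) = 6.79°
∠(j0.56 + 11) = arctan(0.56/11) = 2.91°
∠T(j0.56) = 13.68° + 0.02° − (58.74° + 6.79° + 2.91°) = -54.74°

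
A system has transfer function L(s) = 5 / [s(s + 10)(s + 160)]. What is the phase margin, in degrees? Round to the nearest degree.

90 deg

Gain crossover: |L(jω)| = 1 at ω ≈ 0.00312 rad/s.
∠L(j0.00312) = −90° − arctan(0.00312/10) − arctan(0.00312/160) ≈ -90.02°
PM = 180° + (-90.02°) = 89.98°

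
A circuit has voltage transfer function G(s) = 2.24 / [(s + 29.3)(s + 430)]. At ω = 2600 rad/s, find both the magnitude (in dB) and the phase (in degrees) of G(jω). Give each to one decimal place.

|G| = -129.7 dB, ∠G = -170.0°

|j2600 + 29.3| = √(2600² + 29.3²) = 2600
|j2600 + 430| = √(2600² + 430²) = 2635
|G(j2600)| = 2.24 / (2600 × 2635) = 3.269e-07
20 log₁₀(3.269e-07) = -129.71 dB
∠(j2600 + 29.3) = arctan(2600/29.3) = 89.35°
∠(j2600 + 430) = arctan(2600/430) = 80.61°
∠G(j2600) = − (89.35° + 80.61°) = -169.96°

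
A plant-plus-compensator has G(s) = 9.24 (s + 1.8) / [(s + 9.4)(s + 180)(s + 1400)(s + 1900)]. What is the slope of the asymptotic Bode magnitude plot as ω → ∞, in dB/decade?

With 1 zero and 4 poles, the high-frequency asymptotic slope is 20 × (1 − 4) = -60 dB/decade.

-60 dB/decade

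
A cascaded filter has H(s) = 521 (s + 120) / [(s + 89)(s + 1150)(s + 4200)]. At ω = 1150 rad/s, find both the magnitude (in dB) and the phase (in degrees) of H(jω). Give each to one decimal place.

|H| = -82.6 dB, ∠H = -61.8°

|j1150 + 120| = √(1150² + 120²) = 1156
|j1150 + 89| = √(1150² + 89²) = 1153
|j1150 + 1150| = √(1150² + 1150²) = 1626
|j1150 + 4200| = √(1150² + 4200²) = 4355
|H(j1150)| = 521 × 1156 / (1153 × 1626 × 4355) = 7.3745e-05
20 log₁₀(7.3745e-05) = -82.65 dB
∠(j1150 + 120) = arctan(1150/120) = 84.04°
∠(j1150 + 89) = arctan(1150/89) = 85.57°
∠(j1150 + 1150) = arctan(1150/1150) = 45.00°
∠(j1150 + 4200) = arctan(1150/4200) = 15.31°
∠H(j1150) = 84.04° − (85.57° + 45.00° + 15.31°) = -61.84°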